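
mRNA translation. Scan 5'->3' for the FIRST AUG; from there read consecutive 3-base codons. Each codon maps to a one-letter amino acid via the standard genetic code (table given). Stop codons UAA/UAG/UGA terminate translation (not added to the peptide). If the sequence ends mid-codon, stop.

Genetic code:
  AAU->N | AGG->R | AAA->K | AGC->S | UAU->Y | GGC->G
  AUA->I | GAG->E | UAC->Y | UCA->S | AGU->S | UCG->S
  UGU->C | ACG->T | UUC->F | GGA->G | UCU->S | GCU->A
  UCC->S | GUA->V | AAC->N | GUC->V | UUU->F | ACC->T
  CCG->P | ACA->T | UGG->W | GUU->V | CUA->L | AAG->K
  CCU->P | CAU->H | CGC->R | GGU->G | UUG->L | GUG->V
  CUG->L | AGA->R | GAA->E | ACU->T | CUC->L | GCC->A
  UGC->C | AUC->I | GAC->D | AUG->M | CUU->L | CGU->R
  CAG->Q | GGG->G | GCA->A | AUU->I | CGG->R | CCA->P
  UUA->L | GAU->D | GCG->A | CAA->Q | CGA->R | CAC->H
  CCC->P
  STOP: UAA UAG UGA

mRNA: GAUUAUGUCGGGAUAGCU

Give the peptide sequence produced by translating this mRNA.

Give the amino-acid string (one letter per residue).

start AUG at pos 4
pos 4: AUG -> M; peptide=M
pos 7: UCG -> S; peptide=MS
pos 10: GGA -> G; peptide=MSG
pos 13: UAG -> STOP

Answer: MSG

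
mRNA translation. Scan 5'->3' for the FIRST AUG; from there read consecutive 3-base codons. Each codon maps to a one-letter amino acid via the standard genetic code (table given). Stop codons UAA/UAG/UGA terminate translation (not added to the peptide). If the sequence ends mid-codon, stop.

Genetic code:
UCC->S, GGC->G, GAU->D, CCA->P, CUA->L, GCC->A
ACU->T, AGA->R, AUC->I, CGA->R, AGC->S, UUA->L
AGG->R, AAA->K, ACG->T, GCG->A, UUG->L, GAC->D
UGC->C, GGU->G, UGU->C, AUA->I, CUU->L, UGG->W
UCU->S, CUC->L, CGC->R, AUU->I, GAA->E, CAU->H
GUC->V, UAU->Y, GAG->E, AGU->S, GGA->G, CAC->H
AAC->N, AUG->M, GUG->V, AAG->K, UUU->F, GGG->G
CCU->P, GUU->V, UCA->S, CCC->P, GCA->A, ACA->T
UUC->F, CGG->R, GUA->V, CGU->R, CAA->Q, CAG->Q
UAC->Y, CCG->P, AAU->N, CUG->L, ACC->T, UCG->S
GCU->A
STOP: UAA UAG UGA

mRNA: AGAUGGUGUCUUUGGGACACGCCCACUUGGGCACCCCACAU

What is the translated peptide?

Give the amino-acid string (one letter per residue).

start AUG at pos 2
pos 2: AUG -> M; peptide=M
pos 5: GUG -> V; peptide=MV
pos 8: UCU -> S; peptide=MVS
pos 11: UUG -> L; peptide=MVSL
pos 14: GGA -> G; peptide=MVSLG
pos 17: CAC -> H; peptide=MVSLGH
pos 20: GCC -> A; peptide=MVSLGHA
pos 23: CAC -> H; peptide=MVSLGHAH
pos 26: UUG -> L; peptide=MVSLGHAHL
pos 29: GGC -> G; peptide=MVSLGHAHLG
pos 32: ACC -> T; peptide=MVSLGHAHLGT
pos 35: CCA -> P; peptide=MVSLGHAHLGTP
pos 38: CAU -> H; peptide=MVSLGHAHLGTPH
pos 41: only 0 nt remain (<3), stop (end of mRNA)

Answer: MVSLGHAHLGTPH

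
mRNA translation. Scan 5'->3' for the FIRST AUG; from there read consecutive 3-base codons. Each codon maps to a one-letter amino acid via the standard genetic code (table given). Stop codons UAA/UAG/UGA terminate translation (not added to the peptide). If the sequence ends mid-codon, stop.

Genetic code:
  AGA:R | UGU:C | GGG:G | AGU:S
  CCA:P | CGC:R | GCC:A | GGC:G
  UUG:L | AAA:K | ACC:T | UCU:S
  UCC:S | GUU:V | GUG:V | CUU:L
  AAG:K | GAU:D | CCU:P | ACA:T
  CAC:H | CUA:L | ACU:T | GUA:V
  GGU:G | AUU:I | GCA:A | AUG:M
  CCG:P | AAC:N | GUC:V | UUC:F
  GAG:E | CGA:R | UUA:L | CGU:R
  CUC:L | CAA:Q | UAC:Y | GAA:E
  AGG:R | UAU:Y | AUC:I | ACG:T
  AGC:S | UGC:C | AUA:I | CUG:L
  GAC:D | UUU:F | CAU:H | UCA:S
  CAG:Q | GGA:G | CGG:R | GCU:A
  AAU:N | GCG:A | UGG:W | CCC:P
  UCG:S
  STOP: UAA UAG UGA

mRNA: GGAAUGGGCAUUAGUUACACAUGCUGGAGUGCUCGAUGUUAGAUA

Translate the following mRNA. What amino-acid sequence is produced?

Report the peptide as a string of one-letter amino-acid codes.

Answer: MGISYTCWSARC

Derivation:
start AUG at pos 3
pos 3: AUG -> M; peptide=M
pos 6: GGC -> G; peptide=MG
pos 9: AUU -> I; peptide=MGI
pos 12: AGU -> S; peptide=MGIS
pos 15: UAC -> Y; peptide=MGISY
pos 18: ACA -> T; peptide=MGISYT
pos 21: UGC -> C; peptide=MGISYTC
pos 24: UGG -> W; peptide=MGISYTCW
pos 27: AGU -> S; peptide=MGISYTCWS
pos 30: GCU -> A; peptide=MGISYTCWSA
pos 33: CGA -> R; peptide=MGISYTCWSAR
pos 36: UGU -> C; peptide=MGISYTCWSARC
pos 39: UAG -> STOP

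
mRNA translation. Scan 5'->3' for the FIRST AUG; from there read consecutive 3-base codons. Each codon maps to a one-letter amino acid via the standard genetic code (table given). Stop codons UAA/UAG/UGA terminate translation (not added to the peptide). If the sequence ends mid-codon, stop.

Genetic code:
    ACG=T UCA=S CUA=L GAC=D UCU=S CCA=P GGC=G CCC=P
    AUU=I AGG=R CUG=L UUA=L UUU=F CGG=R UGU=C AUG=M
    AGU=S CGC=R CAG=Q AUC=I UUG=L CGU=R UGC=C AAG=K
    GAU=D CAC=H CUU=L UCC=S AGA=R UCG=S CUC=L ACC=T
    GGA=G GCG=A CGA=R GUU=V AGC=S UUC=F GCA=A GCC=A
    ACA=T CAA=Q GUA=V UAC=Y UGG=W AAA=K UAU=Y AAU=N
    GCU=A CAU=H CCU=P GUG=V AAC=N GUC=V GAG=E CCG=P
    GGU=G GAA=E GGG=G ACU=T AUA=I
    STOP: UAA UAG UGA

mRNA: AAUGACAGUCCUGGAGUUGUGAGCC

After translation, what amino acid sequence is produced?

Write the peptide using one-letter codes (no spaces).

Answer: MTVLEL

Derivation:
start AUG at pos 1
pos 1: AUG -> M; peptide=M
pos 4: ACA -> T; peptide=MT
pos 7: GUC -> V; peptide=MTV
pos 10: CUG -> L; peptide=MTVL
pos 13: GAG -> E; peptide=MTVLE
pos 16: UUG -> L; peptide=MTVLEL
pos 19: UGA -> STOP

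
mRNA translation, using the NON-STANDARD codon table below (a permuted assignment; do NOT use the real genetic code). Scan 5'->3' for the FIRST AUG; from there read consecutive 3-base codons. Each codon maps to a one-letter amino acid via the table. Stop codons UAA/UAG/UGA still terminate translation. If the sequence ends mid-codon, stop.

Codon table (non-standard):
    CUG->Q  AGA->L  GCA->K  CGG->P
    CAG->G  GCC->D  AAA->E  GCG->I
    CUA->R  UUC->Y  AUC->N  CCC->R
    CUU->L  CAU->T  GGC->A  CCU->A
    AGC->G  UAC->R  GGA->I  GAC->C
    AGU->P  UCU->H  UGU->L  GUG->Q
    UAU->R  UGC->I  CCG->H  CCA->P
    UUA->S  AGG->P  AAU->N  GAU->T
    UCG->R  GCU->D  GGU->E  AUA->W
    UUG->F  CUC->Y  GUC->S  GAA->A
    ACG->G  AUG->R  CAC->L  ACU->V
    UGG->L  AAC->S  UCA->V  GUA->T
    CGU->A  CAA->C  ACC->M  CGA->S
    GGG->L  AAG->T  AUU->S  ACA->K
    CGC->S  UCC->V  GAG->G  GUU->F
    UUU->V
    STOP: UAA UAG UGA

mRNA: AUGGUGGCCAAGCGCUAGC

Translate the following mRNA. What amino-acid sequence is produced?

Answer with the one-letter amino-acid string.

Answer: RQDTS

Derivation:
start AUG at pos 0
pos 0: AUG -> R; peptide=R
pos 3: GUG -> Q; peptide=RQ
pos 6: GCC -> D; peptide=RQD
pos 9: AAG -> T; peptide=RQDT
pos 12: CGC -> S; peptide=RQDTS
pos 15: UAG -> STOP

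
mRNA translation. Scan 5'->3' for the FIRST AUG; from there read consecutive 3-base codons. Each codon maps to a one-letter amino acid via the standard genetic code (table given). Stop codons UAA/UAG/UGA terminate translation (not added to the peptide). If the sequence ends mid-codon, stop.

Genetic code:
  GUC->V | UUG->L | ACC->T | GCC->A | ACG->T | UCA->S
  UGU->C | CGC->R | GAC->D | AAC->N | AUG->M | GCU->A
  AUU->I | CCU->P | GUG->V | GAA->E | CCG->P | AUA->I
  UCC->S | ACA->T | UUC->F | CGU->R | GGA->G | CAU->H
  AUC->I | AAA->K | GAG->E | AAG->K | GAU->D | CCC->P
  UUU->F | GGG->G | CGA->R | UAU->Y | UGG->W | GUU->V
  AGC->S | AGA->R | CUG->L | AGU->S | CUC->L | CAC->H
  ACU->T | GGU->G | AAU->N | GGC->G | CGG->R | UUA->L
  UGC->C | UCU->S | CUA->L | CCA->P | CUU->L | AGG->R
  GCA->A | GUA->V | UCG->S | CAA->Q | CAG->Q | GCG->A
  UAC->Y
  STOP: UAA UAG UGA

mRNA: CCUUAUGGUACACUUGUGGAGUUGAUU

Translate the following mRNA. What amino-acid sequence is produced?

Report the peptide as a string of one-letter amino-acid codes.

Answer: MVHLWS

Derivation:
start AUG at pos 4
pos 4: AUG -> M; peptide=M
pos 7: GUA -> V; peptide=MV
pos 10: CAC -> H; peptide=MVH
pos 13: UUG -> L; peptide=MVHL
pos 16: UGG -> W; peptide=MVHLW
pos 19: AGU -> S; peptide=MVHLWS
pos 22: UGA -> STOP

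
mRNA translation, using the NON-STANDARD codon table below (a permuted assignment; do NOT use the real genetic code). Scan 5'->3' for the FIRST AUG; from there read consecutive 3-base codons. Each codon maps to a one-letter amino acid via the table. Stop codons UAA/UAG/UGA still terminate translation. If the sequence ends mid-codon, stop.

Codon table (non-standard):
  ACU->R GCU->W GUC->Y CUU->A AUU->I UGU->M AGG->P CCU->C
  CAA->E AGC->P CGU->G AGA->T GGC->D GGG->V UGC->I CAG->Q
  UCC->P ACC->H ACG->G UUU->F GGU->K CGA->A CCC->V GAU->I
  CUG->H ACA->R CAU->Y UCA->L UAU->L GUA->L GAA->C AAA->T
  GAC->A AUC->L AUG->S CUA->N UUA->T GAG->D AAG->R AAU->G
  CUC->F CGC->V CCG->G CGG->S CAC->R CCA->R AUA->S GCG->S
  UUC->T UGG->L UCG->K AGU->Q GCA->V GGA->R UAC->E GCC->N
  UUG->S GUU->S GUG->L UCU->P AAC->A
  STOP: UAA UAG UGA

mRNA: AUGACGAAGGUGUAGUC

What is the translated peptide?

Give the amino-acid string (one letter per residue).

start AUG at pos 0
pos 0: AUG -> S; peptide=S
pos 3: ACG -> G; peptide=SG
pos 6: AAG -> R; peptide=SGR
pos 9: GUG -> L; peptide=SGRL
pos 12: UAG -> STOP

Answer: SGRL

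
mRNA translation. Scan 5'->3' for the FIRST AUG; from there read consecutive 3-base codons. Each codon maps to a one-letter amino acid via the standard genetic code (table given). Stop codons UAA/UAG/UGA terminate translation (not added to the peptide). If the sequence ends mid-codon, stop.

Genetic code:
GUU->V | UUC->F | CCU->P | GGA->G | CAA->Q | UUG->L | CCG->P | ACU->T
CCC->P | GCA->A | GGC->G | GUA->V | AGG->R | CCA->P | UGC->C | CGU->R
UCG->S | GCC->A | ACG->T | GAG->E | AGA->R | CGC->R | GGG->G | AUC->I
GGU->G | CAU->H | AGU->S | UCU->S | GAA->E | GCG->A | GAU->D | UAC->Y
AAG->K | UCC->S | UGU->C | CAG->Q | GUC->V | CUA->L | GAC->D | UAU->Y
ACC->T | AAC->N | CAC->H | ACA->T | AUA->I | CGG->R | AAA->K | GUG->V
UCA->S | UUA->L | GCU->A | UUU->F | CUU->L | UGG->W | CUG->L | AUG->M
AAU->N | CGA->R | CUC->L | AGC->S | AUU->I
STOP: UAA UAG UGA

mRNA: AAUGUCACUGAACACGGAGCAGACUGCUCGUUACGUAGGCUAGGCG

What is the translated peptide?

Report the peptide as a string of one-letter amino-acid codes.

Answer: MSLNTEQTARYVG

Derivation:
start AUG at pos 1
pos 1: AUG -> M; peptide=M
pos 4: UCA -> S; peptide=MS
pos 7: CUG -> L; peptide=MSL
pos 10: AAC -> N; peptide=MSLN
pos 13: ACG -> T; peptide=MSLNT
pos 16: GAG -> E; peptide=MSLNTE
pos 19: CAG -> Q; peptide=MSLNTEQ
pos 22: ACU -> T; peptide=MSLNTEQT
pos 25: GCU -> A; peptide=MSLNTEQTA
pos 28: CGU -> R; peptide=MSLNTEQTAR
pos 31: UAC -> Y; peptide=MSLNTEQTARY
pos 34: GUA -> V; peptide=MSLNTEQTARYV
pos 37: GGC -> G; peptide=MSLNTEQTARYVG
pos 40: UAG -> STOP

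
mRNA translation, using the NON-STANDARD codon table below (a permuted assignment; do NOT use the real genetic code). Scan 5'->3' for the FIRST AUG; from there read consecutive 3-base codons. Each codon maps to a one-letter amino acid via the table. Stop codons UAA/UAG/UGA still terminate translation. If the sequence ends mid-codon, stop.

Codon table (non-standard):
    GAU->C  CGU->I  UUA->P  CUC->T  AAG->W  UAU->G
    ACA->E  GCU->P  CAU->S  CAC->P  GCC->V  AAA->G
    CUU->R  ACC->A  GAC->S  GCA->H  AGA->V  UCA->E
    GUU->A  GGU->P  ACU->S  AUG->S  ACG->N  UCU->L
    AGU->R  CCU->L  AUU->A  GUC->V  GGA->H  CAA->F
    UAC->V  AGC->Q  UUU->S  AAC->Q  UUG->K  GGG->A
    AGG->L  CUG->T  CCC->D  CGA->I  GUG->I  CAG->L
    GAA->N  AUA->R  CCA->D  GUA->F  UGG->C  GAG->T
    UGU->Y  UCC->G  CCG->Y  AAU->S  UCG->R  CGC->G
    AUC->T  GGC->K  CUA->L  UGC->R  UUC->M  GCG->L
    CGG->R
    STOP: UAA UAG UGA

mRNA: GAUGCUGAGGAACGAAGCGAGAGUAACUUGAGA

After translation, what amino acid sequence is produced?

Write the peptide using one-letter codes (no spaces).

Answer: STLQNLVFS

Derivation:
start AUG at pos 1
pos 1: AUG -> S; peptide=S
pos 4: CUG -> T; peptide=ST
pos 7: AGG -> L; peptide=STL
pos 10: AAC -> Q; peptide=STLQ
pos 13: GAA -> N; peptide=STLQN
pos 16: GCG -> L; peptide=STLQNL
pos 19: AGA -> V; peptide=STLQNLV
pos 22: GUA -> F; peptide=STLQNLVF
pos 25: ACU -> S; peptide=STLQNLVFS
pos 28: UGA -> STOP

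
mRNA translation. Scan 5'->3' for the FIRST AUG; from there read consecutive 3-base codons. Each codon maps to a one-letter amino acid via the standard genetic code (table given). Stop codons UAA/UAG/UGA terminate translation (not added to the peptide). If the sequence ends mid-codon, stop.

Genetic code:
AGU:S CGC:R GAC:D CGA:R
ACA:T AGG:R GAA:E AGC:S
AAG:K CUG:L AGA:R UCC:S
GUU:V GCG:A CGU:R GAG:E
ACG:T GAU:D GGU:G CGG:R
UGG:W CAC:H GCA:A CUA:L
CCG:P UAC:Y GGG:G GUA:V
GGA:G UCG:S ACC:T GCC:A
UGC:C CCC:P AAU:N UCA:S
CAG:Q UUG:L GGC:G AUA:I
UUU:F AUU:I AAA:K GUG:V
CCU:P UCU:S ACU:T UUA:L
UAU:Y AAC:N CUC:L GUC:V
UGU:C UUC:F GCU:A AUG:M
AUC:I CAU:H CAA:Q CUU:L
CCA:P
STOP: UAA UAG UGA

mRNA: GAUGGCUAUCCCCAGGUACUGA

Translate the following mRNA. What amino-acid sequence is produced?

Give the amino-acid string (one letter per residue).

start AUG at pos 1
pos 1: AUG -> M; peptide=M
pos 4: GCU -> A; peptide=MA
pos 7: AUC -> I; peptide=MAI
pos 10: CCC -> P; peptide=MAIP
pos 13: AGG -> R; peptide=MAIPR
pos 16: UAC -> Y; peptide=MAIPRY
pos 19: UGA -> STOP

Answer: MAIPRY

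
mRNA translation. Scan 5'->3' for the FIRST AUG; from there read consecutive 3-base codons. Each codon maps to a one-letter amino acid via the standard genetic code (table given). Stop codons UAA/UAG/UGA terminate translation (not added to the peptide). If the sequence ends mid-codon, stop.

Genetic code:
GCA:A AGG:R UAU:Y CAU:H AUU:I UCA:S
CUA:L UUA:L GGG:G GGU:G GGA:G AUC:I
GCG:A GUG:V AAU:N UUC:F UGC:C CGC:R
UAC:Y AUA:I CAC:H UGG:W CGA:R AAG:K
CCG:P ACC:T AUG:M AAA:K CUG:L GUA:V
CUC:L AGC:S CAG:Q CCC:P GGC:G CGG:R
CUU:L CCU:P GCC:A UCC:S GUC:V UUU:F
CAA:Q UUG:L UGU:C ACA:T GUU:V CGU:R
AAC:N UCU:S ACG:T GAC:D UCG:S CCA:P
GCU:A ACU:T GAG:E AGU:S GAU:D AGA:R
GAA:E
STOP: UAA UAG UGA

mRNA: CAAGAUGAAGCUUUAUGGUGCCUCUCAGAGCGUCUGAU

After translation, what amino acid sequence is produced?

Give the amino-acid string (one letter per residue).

start AUG at pos 4
pos 4: AUG -> M; peptide=M
pos 7: AAG -> K; peptide=MK
pos 10: CUU -> L; peptide=MKL
pos 13: UAU -> Y; peptide=MKLY
pos 16: GGU -> G; peptide=MKLYG
pos 19: GCC -> A; peptide=MKLYGA
pos 22: UCU -> S; peptide=MKLYGAS
pos 25: CAG -> Q; peptide=MKLYGASQ
pos 28: AGC -> S; peptide=MKLYGASQS
pos 31: GUC -> V; peptide=MKLYGASQSV
pos 34: UGA -> STOP

Answer: MKLYGASQSV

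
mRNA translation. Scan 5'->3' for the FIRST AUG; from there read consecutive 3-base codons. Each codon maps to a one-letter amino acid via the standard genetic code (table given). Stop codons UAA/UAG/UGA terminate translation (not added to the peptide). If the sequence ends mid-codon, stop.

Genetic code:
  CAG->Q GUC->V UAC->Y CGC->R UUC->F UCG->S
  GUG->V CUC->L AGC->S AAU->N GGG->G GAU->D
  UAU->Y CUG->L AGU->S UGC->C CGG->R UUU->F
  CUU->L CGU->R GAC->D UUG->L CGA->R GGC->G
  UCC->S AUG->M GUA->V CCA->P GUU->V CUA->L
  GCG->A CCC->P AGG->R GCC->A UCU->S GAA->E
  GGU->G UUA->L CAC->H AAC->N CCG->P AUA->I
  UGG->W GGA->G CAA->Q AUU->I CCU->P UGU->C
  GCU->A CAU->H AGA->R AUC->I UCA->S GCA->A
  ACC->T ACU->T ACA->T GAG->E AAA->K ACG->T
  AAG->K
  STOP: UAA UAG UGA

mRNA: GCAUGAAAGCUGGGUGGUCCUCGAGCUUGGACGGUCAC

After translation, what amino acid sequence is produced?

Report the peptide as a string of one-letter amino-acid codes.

Answer: MKAGWSSSLDGH

Derivation:
start AUG at pos 2
pos 2: AUG -> M; peptide=M
pos 5: AAA -> K; peptide=MK
pos 8: GCU -> A; peptide=MKA
pos 11: GGG -> G; peptide=MKAG
pos 14: UGG -> W; peptide=MKAGW
pos 17: UCC -> S; peptide=MKAGWS
pos 20: UCG -> S; peptide=MKAGWSS
pos 23: AGC -> S; peptide=MKAGWSSS
pos 26: UUG -> L; peptide=MKAGWSSSL
pos 29: GAC -> D; peptide=MKAGWSSSLD
pos 32: GGU -> G; peptide=MKAGWSSSLDG
pos 35: CAC -> H; peptide=MKAGWSSSLDGH
pos 38: only 0 nt remain (<3), stop (end of mRNA)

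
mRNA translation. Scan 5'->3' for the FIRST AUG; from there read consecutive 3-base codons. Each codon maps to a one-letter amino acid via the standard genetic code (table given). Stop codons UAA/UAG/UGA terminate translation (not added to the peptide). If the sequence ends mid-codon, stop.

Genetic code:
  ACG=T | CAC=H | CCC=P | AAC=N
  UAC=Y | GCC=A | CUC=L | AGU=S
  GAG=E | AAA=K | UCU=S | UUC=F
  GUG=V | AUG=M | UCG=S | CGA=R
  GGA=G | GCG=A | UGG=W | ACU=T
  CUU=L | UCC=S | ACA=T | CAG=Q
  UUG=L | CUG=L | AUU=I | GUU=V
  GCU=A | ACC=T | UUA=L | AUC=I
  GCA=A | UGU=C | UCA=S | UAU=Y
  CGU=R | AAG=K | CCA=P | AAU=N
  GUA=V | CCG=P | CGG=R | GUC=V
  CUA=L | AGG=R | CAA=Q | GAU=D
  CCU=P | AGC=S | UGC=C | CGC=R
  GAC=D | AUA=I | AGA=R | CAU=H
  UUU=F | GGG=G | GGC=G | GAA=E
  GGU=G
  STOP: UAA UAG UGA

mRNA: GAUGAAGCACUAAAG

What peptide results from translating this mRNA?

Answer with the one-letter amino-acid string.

Answer: MKH

Derivation:
start AUG at pos 1
pos 1: AUG -> M; peptide=M
pos 4: AAG -> K; peptide=MK
pos 7: CAC -> H; peptide=MKH
pos 10: UAA -> STOP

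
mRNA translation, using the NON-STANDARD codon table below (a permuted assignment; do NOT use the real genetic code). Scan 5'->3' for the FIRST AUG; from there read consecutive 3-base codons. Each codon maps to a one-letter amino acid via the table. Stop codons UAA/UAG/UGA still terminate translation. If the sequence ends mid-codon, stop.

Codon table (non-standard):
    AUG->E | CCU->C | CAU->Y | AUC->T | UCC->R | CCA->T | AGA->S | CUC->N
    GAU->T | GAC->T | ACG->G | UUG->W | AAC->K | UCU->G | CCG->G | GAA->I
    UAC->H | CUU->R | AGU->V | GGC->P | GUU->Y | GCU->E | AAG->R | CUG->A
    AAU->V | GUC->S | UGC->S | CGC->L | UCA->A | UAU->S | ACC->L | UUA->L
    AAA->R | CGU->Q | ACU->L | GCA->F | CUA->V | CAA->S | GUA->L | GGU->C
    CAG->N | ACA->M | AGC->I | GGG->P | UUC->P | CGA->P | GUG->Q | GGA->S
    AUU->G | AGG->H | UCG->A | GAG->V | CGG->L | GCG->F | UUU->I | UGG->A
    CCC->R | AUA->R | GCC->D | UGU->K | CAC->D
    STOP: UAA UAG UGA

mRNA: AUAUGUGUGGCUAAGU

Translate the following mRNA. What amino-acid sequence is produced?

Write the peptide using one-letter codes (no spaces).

Answer: EKP

Derivation:
start AUG at pos 2
pos 2: AUG -> E; peptide=E
pos 5: UGU -> K; peptide=EK
pos 8: GGC -> P; peptide=EKP
pos 11: UAA -> STOP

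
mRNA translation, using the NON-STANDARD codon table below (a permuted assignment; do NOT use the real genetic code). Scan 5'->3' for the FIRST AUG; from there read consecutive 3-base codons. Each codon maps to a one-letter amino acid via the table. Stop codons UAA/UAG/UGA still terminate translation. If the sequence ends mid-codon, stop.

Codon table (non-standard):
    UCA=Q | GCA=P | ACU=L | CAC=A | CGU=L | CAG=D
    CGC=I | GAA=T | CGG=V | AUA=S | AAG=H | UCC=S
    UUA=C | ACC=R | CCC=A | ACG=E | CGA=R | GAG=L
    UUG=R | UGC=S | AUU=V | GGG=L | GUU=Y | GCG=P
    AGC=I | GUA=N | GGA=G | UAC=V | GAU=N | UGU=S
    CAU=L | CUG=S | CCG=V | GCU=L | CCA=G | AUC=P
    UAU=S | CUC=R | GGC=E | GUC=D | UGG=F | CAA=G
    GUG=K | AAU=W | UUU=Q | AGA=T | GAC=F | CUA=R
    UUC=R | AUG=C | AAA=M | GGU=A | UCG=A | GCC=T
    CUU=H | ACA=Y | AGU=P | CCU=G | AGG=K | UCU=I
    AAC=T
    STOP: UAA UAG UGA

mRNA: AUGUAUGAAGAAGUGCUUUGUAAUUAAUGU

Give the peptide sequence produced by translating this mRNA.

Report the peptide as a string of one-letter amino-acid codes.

Answer: CSTTKHSW

Derivation:
start AUG at pos 0
pos 0: AUG -> C; peptide=C
pos 3: UAU -> S; peptide=CS
pos 6: GAA -> T; peptide=CST
pos 9: GAA -> T; peptide=CSTT
pos 12: GUG -> K; peptide=CSTTK
pos 15: CUU -> H; peptide=CSTTKH
pos 18: UGU -> S; peptide=CSTTKHS
pos 21: AAU -> W; peptide=CSTTKHSW
pos 24: UAA -> STOP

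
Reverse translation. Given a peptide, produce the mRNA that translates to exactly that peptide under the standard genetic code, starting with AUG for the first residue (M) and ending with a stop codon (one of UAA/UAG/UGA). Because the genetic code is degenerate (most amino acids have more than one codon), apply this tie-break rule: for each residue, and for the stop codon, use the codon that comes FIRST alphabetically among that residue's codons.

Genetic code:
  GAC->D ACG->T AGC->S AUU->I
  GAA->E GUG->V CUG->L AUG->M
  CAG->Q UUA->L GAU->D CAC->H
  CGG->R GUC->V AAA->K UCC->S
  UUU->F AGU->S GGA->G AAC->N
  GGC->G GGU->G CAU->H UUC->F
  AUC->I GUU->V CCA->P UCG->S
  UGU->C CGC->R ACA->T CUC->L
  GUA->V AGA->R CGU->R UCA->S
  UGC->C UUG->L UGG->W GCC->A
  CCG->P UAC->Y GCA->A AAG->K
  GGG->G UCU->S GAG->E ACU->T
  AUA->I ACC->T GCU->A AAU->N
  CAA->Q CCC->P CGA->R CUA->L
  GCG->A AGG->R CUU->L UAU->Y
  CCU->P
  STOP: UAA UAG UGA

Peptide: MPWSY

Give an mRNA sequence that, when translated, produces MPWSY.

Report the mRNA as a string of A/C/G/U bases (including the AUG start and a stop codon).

residue 1: M -> AUG (start codon)
residue 2: P codons sorted = CCA,CCC,CCG,CCU -> pick first = CCA
residue 3: W -> UGG (only codon)
residue 4: S codons sorted = AGC,AGU,UCA,UCC,UCG,UCU -> pick first = AGC
residue 5: Y codons sorted = UAC,UAU -> pick first = UAC
terminator: stop codons sorted = UAA,UAG,UGA -> pick first = UAA

Answer: mRNA: AUGCCAUGGAGCUACUAA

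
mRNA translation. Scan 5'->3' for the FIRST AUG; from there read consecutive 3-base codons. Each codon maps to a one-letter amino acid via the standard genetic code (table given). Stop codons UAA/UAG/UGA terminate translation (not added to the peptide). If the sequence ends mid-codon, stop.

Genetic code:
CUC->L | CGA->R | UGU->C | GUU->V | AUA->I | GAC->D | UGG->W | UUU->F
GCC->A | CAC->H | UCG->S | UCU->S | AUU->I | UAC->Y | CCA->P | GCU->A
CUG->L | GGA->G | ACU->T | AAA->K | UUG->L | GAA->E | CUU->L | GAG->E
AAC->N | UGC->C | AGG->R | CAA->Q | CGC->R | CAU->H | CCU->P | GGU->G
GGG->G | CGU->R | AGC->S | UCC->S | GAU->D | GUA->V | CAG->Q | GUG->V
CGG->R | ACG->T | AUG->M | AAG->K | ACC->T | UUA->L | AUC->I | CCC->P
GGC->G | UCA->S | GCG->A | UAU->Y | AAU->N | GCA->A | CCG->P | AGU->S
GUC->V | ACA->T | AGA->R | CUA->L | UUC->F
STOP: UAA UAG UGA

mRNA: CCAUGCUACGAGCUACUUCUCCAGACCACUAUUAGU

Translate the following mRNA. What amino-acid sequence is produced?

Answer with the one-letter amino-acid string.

start AUG at pos 2
pos 2: AUG -> M; peptide=M
pos 5: CUA -> L; peptide=ML
pos 8: CGA -> R; peptide=MLR
pos 11: GCU -> A; peptide=MLRA
pos 14: ACU -> T; peptide=MLRAT
pos 17: UCU -> S; peptide=MLRATS
pos 20: CCA -> P; peptide=MLRATSP
pos 23: GAC -> D; peptide=MLRATSPD
pos 26: CAC -> H; peptide=MLRATSPDH
pos 29: UAU -> Y; peptide=MLRATSPDHY
pos 32: UAG -> STOP

Answer: MLRATSPDHY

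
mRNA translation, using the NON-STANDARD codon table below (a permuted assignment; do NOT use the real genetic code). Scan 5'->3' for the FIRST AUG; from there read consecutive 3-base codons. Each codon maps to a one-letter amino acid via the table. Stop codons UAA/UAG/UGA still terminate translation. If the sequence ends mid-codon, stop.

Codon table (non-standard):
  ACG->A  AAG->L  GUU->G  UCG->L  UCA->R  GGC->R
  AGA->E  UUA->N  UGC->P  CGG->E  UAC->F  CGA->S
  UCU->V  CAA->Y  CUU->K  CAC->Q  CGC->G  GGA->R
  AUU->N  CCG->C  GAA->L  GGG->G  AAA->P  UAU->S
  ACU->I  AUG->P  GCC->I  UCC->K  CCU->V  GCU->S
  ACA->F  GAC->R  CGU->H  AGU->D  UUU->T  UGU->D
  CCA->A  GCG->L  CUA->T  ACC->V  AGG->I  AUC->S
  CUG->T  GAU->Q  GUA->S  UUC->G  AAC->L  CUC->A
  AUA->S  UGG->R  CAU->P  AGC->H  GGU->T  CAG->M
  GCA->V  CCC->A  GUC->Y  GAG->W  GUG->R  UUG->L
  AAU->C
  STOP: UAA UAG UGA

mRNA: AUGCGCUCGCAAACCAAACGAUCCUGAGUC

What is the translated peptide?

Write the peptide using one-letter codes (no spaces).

start AUG at pos 0
pos 0: AUG -> P; peptide=P
pos 3: CGC -> G; peptide=PG
pos 6: UCG -> L; peptide=PGL
pos 9: CAA -> Y; peptide=PGLY
pos 12: ACC -> V; peptide=PGLYV
pos 15: AAA -> P; peptide=PGLYVP
pos 18: CGA -> S; peptide=PGLYVPS
pos 21: UCC -> K; peptide=PGLYVPSK
pos 24: UGA -> STOP

Answer: PGLYVPSK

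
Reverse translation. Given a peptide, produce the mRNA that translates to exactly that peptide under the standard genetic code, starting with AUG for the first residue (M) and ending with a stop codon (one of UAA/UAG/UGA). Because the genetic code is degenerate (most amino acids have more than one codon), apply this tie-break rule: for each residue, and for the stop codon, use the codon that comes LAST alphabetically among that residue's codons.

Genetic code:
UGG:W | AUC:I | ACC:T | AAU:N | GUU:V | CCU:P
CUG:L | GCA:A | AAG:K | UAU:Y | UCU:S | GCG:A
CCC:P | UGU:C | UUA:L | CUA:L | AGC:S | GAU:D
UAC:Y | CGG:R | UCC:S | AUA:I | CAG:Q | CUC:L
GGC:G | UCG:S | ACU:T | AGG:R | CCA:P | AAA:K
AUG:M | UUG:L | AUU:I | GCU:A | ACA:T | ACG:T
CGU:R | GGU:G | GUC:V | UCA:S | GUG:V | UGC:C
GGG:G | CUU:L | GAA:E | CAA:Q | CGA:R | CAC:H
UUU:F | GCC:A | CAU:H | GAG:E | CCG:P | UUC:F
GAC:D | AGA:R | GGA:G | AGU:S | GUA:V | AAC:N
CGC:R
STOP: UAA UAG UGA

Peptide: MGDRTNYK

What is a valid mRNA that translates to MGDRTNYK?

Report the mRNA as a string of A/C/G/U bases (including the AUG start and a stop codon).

residue 1: M -> AUG (start codon)
residue 2: G codons sorted = GGA,GGC,GGG,GGU -> pick last = GGU
residue 3: D codons sorted = GAC,GAU -> pick last = GAU
residue 4: R codons sorted = AGA,AGG,CGA,CGC,CGG,CGU -> pick last = CGU
residue 5: T codons sorted = ACA,ACC,ACG,ACU -> pick last = ACU
residue 6: N codons sorted = AAC,AAU -> pick last = AAU
residue 7: Y codons sorted = UAC,UAU -> pick last = UAU
residue 8: K codons sorted = AAA,AAG -> pick last = AAG
terminator: stop codons sorted = UAA,UAG,UGA -> pick last = UGA

Answer: mRNA: AUGGGUGAUCGUACUAAUUAUAAGUGA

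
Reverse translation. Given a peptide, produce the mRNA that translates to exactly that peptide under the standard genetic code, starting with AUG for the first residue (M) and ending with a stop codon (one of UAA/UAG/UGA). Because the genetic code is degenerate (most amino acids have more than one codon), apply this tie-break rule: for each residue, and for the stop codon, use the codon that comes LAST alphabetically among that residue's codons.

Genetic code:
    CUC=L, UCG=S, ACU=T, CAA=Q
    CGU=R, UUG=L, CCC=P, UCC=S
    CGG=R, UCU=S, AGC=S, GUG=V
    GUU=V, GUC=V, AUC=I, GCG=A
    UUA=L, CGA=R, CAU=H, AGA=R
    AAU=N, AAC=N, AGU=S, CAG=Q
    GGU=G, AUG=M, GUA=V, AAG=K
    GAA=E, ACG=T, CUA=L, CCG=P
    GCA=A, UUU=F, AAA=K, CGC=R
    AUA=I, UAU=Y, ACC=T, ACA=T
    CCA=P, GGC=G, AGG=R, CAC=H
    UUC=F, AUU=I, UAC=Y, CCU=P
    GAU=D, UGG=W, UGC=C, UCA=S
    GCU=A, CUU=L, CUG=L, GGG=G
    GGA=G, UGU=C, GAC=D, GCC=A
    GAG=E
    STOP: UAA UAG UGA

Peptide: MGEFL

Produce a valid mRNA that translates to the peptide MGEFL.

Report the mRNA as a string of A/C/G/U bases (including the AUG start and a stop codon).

residue 1: M -> AUG (start codon)
residue 2: G codons sorted = GGA,GGC,GGG,GGU -> pick last = GGU
residue 3: E codons sorted = GAA,GAG -> pick last = GAG
residue 4: F codons sorted = UUC,UUU -> pick last = UUU
residue 5: L codons sorted = CUA,CUC,CUG,CUU,UUA,UUG -> pick last = UUG
terminator: stop codons sorted = UAA,UAG,UGA -> pick last = UGA

Answer: mRNA: AUGGGUGAGUUUUUGUGA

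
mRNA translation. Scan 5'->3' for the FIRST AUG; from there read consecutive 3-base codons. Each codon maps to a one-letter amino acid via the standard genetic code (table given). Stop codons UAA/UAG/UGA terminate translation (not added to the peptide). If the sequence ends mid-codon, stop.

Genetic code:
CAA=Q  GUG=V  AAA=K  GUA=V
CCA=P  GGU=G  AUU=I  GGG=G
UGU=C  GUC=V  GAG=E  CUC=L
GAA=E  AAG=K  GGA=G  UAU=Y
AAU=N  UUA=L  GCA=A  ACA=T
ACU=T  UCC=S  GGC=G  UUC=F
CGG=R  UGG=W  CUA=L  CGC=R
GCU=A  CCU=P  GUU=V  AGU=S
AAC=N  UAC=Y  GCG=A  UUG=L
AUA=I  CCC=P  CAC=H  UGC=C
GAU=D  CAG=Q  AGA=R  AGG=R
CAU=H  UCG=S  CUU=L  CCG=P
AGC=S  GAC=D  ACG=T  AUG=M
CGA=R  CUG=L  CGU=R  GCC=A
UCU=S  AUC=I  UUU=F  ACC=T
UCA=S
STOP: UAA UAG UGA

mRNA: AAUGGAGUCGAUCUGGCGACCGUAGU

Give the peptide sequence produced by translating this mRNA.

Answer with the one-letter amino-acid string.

start AUG at pos 1
pos 1: AUG -> M; peptide=M
pos 4: GAG -> E; peptide=ME
pos 7: UCG -> S; peptide=MES
pos 10: AUC -> I; peptide=MESI
pos 13: UGG -> W; peptide=MESIW
pos 16: CGA -> R; peptide=MESIWR
pos 19: CCG -> P; peptide=MESIWRP
pos 22: UAG -> STOP

Answer: MESIWRP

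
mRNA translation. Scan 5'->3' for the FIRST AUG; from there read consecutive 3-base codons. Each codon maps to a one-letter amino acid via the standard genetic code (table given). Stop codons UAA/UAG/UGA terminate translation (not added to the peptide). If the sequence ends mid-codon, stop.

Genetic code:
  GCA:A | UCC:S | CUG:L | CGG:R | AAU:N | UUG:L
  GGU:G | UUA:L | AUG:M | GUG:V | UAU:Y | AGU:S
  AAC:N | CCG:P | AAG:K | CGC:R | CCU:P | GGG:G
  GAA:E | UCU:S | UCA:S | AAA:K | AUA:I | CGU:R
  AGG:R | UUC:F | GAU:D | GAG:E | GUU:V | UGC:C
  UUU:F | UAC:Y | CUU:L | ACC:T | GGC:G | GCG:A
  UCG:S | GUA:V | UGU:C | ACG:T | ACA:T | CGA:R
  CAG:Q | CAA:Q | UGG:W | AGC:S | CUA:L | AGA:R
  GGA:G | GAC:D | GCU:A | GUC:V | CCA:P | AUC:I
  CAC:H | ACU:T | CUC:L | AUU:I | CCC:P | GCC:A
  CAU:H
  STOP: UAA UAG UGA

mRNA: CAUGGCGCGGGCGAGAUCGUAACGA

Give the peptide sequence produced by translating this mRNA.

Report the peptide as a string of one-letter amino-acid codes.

Answer: MARARS

Derivation:
start AUG at pos 1
pos 1: AUG -> M; peptide=M
pos 4: GCG -> A; peptide=MA
pos 7: CGG -> R; peptide=MAR
pos 10: GCG -> A; peptide=MARA
pos 13: AGA -> R; peptide=MARAR
pos 16: UCG -> S; peptide=MARARS
pos 19: UAA -> STOP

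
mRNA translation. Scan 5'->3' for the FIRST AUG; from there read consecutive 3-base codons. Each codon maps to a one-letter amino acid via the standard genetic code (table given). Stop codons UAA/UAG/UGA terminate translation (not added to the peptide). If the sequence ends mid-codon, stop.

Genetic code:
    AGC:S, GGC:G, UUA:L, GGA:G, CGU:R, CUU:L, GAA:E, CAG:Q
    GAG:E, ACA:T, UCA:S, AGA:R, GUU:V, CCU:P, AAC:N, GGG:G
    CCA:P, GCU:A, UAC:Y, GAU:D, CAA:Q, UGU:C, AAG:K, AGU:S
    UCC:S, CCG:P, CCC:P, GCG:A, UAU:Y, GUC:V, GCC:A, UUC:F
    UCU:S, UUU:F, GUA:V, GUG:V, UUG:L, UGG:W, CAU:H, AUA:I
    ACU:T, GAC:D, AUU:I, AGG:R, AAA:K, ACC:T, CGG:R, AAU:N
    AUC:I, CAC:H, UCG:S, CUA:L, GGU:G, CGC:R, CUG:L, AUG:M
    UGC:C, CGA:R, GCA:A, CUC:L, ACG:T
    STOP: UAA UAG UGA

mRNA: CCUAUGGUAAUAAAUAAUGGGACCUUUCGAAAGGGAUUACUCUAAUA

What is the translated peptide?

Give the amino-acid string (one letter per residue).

start AUG at pos 3
pos 3: AUG -> M; peptide=M
pos 6: GUA -> V; peptide=MV
pos 9: AUA -> I; peptide=MVI
pos 12: AAU -> N; peptide=MVIN
pos 15: AAU -> N; peptide=MVINN
pos 18: GGG -> G; peptide=MVINNG
pos 21: ACC -> T; peptide=MVINNGT
pos 24: UUU -> F; peptide=MVINNGTF
pos 27: CGA -> R; peptide=MVINNGTFR
pos 30: AAG -> K; peptide=MVINNGTFRK
pos 33: GGA -> G; peptide=MVINNGTFRKG
pos 36: UUA -> L; peptide=MVINNGTFRKGL
pos 39: CUC -> L; peptide=MVINNGTFRKGLL
pos 42: UAA -> STOP

Answer: MVINNGTFRKGLL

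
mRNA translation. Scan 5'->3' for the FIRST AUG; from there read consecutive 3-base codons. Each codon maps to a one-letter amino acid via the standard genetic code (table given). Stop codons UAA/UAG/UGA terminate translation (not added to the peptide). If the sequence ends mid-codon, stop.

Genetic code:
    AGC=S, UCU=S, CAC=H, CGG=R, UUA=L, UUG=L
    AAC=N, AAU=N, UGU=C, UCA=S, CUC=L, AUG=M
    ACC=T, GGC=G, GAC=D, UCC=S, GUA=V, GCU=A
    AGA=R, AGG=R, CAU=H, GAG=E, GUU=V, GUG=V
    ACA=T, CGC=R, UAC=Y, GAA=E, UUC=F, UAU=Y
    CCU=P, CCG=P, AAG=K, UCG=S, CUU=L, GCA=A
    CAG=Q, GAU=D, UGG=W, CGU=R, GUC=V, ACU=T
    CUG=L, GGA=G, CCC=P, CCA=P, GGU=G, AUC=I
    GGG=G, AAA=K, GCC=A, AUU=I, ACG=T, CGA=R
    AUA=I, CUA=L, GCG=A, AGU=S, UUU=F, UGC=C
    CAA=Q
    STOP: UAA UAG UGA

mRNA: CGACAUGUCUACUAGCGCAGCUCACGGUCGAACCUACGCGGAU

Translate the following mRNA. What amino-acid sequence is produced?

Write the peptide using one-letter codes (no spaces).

Answer: MSTSAAHGRTYAD

Derivation:
start AUG at pos 4
pos 4: AUG -> M; peptide=M
pos 7: UCU -> S; peptide=MS
pos 10: ACU -> T; peptide=MST
pos 13: AGC -> S; peptide=MSTS
pos 16: GCA -> A; peptide=MSTSA
pos 19: GCU -> A; peptide=MSTSAA
pos 22: CAC -> H; peptide=MSTSAAH
pos 25: GGU -> G; peptide=MSTSAAHG
pos 28: CGA -> R; peptide=MSTSAAHGR
pos 31: ACC -> T; peptide=MSTSAAHGRT
pos 34: UAC -> Y; peptide=MSTSAAHGRTY
pos 37: GCG -> A; peptide=MSTSAAHGRTYA
pos 40: GAU -> D; peptide=MSTSAAHGRTYAD
pos 43: only 0 nt remain (<3), stop (end of mRNA)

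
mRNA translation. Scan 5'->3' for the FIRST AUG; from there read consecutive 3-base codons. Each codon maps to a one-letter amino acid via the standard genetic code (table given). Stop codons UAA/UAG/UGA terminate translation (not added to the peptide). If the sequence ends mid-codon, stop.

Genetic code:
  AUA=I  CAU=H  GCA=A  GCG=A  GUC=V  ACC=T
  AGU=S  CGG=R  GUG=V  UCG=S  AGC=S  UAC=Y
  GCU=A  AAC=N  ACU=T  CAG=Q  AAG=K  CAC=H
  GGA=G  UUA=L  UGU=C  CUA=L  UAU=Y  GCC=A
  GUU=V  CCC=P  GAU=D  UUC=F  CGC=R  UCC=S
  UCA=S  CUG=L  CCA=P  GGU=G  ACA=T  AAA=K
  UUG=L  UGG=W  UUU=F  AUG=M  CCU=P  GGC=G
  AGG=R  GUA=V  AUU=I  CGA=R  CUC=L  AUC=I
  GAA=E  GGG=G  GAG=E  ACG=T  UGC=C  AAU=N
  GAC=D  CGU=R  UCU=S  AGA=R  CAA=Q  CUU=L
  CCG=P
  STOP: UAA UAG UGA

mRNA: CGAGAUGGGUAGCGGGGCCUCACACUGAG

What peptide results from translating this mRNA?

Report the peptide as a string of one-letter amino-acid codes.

Answer: MGSGASH

Derivation:
start AUG at pos 4
pos 4: AUG -> M; peptide=M
pos 7: GGU -> G; peptide=MG
pos 10: AGC -> S; peptide=MGS
pos 13: GGG -> G; peptide=MGSG
pos 16: GCC -> A; peptide=MGSGA
pos 19: UCA -> S; peptide=MGSGAS
pos 22: CAC -> H; peptide=MGSGASH
pos 25: UGA -> STOP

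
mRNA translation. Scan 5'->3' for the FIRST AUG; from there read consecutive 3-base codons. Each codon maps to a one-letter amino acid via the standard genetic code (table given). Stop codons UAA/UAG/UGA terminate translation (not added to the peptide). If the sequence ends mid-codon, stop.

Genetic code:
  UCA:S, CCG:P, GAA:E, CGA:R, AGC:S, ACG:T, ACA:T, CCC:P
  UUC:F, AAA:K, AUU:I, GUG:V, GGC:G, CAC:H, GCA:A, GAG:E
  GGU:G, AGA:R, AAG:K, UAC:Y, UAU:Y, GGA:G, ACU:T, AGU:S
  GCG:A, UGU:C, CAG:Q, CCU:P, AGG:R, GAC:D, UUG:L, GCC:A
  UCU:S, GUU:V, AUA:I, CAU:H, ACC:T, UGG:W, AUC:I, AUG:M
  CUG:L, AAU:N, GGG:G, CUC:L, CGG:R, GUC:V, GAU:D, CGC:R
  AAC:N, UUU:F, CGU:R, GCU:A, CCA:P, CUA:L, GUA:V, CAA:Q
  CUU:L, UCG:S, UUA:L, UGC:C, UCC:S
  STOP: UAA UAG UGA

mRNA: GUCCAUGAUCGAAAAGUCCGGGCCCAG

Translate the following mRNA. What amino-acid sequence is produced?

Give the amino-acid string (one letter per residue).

Answer: MIEKSGP

Derivation:
start AUG at pos 4
pos 4: AUG -> M; peptide=M
pos 7: AUC -> I; peptide=MI
pos 10: GAA -> E; peptide=MIE
pos 13: AAG -> K; peptide=MIEK
pos 16: UCC -> S; peptide=MIEKS
pos 19: GGG -> G; peptide=MIEKSG
pos 22: CCC -> P; peptide=MIEKSGP
pos 25: only 2 nt remain (<3), stop (end of mRNA)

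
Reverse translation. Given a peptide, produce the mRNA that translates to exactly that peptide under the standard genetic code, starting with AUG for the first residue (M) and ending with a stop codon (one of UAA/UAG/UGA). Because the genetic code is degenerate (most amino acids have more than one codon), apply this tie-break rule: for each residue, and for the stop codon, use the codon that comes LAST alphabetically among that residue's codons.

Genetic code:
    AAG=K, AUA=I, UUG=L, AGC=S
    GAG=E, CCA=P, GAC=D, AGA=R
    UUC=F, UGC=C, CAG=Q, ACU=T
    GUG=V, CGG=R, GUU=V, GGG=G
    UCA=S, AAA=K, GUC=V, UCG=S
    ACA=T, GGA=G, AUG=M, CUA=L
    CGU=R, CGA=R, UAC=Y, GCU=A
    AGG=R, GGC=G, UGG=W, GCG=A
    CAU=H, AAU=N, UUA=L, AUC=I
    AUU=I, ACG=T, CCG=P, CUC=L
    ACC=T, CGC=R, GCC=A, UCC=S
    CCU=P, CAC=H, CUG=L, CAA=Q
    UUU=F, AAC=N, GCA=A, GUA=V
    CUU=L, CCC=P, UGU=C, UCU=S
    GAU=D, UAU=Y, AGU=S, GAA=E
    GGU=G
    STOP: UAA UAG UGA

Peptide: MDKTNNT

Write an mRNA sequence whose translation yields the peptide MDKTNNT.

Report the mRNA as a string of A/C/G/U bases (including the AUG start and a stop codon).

residue 1: M -> AUG (start codon)
residue 2: D codons sorted = GAC,GAU -> pick last = GAU
residue 3: K codons sorted = AAA,AAG -> pick last = AAG
residue 4: T codons sorted = ACA,ACC,ACG,ACU -> pick last = ACU
residue 5: N codons sorted = AAC,AAU -> pick last = AAU
residue 6: N codons sorted = AAC,AAU -> pick last = AAU
residue 7: T codons sorted = ACA,ACC,ACG,ACU -> pick last = ACU
terminator: stop codons sorted = UAA,UAG,UGA -> pick last = UGA

Answer: mRNA: AUGGAUAAGACUAAUAAUACUUGA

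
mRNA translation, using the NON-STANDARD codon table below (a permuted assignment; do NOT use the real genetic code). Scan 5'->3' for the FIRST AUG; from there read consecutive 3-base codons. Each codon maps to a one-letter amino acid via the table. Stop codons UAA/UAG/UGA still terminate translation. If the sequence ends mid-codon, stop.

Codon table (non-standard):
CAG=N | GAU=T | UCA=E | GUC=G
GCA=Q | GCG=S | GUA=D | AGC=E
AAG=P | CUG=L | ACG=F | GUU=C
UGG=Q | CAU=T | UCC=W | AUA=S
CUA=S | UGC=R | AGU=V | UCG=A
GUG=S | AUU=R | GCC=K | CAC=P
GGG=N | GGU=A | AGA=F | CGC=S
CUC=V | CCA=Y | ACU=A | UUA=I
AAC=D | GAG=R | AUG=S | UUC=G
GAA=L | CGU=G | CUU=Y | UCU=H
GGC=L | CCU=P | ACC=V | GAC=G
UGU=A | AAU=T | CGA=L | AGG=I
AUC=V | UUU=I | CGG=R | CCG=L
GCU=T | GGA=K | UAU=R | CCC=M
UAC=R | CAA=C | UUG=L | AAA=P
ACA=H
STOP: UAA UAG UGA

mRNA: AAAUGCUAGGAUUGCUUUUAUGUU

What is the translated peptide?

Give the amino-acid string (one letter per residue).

Answer: SSKLYIA

Derivation:
start AUG at pos 2
pos 2: AUG -> S; peptide=S
pos 5: CUA -> S; peptide=SS
pos 8: GGA -> K; peptide=SSK
pos 11: UUG -> L; peptide=SSKL
pos 14: CUU -> Y; peptide=SSKLY
pos 17: UUA -> I; peptide=SSKLYI
pos 20: UGU -> A; peptide=SSKLYIA
pos 23: only 1 nt remain (<3), stop (end of mRNA)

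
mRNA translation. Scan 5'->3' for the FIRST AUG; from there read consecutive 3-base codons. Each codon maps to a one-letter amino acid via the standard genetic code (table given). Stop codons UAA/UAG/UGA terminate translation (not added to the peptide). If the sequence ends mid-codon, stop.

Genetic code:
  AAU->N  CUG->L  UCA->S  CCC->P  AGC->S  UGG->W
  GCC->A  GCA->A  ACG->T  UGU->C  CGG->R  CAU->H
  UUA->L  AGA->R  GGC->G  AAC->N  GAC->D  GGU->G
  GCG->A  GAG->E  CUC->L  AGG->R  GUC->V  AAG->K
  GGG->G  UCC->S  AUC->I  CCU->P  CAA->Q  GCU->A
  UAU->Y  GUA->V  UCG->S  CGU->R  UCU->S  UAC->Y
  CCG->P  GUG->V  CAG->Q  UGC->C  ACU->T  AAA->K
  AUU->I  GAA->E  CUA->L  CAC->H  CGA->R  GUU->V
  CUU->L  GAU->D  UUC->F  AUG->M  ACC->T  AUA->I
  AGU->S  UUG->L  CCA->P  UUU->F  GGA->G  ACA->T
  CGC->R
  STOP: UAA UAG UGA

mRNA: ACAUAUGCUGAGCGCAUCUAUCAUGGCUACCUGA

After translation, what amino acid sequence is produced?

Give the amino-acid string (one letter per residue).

start AUG at pos 4
pos 4: AUG -> M; peptide=M
pos 7: CUG -> L; peptide=ML
pos 10: AGC -> S; peptide=MLS
pos 13: GCA -> A; peptide=MLSA
pos 16: UCU -> S; peptide=MLSAS
pos 19: AUC -> I; peptide=MLSASI
pos 22: AUG -> M; peptide=MLSASIM
pos 25: GCU -> A; peptide=MLSASIMA
pos 28: ACC -> T; peptide=MLSASIMAT
pos 31: UGA -> STOP

Answer: MLSASIMAT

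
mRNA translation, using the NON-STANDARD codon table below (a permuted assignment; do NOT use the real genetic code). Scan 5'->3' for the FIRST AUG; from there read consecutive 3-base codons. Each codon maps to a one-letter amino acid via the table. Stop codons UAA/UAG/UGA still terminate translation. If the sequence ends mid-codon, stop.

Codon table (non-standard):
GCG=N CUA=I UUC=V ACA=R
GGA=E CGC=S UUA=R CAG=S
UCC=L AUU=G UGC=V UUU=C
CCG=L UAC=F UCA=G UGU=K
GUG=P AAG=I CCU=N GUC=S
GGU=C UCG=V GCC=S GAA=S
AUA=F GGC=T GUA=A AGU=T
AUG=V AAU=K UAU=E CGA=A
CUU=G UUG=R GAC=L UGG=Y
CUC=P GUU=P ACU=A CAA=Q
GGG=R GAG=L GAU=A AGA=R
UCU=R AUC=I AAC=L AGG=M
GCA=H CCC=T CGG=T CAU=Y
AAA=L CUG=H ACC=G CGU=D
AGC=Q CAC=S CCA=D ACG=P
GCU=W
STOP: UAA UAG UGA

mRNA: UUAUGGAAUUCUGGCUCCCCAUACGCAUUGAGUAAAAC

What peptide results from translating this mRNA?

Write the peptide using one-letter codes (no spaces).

start AUG at pos 2
pos 2: AUG -> V; peptide=V
pos 5: GAA -> S; peptide=VS
pos 8: UUC -> V; peptide=VSV
pos 11: UGG -> Y; peptide=VSVY
pos 14: CUC -> P; peptide=VSVYP
pos 17: CCC -> T; peptide=VSVYPT
pos 20: AUA -> F; peptide=VSVYPTF
pos 23: CGC -> S; peptide=VSVYPTFS
pos 26: AUU -> G; peptide=VSVYPTFSG
pos 29: GAG -> L; peptide=VSVYPTFSGL
pos 32: UAA -> STOP

Answer: VSVYPTFSGL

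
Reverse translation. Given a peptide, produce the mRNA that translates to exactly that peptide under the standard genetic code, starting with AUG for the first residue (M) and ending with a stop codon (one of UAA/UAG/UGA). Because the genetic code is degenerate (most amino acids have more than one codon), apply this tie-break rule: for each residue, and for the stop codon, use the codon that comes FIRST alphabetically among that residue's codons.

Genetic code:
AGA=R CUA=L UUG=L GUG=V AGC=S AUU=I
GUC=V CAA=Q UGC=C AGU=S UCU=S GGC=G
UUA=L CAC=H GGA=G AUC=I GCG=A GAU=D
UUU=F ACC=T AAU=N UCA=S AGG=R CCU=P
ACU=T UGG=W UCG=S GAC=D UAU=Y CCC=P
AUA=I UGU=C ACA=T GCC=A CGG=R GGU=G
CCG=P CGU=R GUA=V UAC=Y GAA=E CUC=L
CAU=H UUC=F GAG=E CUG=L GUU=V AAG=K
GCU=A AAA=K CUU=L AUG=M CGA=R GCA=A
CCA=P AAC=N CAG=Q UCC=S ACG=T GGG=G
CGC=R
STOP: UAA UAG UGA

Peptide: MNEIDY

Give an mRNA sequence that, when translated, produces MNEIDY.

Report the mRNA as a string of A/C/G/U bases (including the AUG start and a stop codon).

residue 1: M -> AUG (start codon)
residue 2: N codons sorted = AAC,AAU -> pick first = AAC
residue 3: E codons sorted = GAA,GAG -> pick first = GAA
residue 4: I codons sorted = AUA,AUC,AUU -> pick first = AUA
residue 5: D codons sorted = GAC,GAU -> pick first = GAC
residue 6: Y codons sorted = UAC,UAU -> pick first = UAC
terminator: stop codons sorted = UAA,UAG,UGA -> pick first = UAA

Answer: mRNA: AUGAACGAAAUAGACUACUAA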